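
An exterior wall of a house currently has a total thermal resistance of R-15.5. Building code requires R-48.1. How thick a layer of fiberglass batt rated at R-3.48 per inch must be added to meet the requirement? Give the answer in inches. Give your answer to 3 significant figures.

ΔR = 48.1 − 15.5 = 32.6 ft²·°F·h/BTU
L = ΔR / (R/in) = 32.6/3.48 = 9.368 in

9.37 in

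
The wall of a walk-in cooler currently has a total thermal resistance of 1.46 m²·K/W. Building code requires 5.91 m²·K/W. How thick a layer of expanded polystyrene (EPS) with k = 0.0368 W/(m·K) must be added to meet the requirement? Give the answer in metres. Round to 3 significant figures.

0.164 m

ΔR = 5.91 − 1.46 = 4.45 m²·K/W
L = ΔR × k = 4.45 × 0.0368 = 0.1638 m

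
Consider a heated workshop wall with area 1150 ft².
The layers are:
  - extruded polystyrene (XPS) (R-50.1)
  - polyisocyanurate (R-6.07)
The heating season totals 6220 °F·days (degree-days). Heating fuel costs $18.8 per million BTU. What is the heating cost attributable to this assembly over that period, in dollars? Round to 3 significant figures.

57.5 dollars

R_total = 50.1 + 6.07 = 56.17 ft²·°F·h/BTU
E = A × HDD × 24 / R = 1150 × 6220 × 24 / 56.17 = 3056000 BTU
Cost = 3056000/10⁶ × 18.8 = $57.46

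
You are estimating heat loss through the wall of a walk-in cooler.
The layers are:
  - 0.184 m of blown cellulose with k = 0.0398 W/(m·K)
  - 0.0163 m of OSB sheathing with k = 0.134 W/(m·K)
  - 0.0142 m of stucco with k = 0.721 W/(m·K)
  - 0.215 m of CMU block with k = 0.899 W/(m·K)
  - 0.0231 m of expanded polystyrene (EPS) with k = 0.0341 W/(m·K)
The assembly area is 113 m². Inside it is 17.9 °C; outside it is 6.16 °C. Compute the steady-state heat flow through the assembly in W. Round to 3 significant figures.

0.184/0.0398 = 4.623
0.0163/0.134 = 0.1216
0.0142/0.721 = 0.01969
0.215/0.899 = 0.2392
0.0231/0.0341 = 0.6774
R_total = 4.623 + 0.1216 + 0.01969 + 0.2392 + 0.6774 = 5.681 m²·K/W
Q = A·ΔT/R = 113 × (17.9 − 6.16) / 5.681 = 233.5 W

234 W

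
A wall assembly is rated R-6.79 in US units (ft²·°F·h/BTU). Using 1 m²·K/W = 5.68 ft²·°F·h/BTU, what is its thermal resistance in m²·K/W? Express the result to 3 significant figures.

1.20 m²·K/W

R_SI = 6.79/5.68 = 1.195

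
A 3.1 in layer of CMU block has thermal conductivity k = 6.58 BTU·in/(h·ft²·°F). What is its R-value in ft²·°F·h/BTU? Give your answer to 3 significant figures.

0.471 ft²·°F·h/BTU

R = L/k = 3.1/6.58 = 0.4711 ft²·°F·h/BTU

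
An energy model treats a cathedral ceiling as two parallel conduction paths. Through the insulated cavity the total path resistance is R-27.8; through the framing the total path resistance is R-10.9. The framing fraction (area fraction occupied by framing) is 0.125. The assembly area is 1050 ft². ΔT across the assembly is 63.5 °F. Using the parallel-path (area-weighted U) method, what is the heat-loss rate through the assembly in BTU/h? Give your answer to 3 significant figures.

U_eff = 0.875/27.8 + 0.125/10.9 = 0.03147 + 0.01147 = 0.04294
R_eff = 1/U_eff = 23.29 ft²·°F·h/BTU
Q = 1050 × 63.5 / 23.29 = 2863 BTU/h

2860 BTU/h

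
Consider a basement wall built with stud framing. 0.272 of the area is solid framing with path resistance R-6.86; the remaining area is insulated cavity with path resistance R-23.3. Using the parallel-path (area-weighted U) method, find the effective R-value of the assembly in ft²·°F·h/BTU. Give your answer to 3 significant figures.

14.1 ft²·°F·h/BTU

U_eff = 0.728/23.3 + 0.272/6.86 = 0.03124 + 0.03965 = 0.07089
R_eff = 1/U_eff = 14.11 ft²·°F·h/BTU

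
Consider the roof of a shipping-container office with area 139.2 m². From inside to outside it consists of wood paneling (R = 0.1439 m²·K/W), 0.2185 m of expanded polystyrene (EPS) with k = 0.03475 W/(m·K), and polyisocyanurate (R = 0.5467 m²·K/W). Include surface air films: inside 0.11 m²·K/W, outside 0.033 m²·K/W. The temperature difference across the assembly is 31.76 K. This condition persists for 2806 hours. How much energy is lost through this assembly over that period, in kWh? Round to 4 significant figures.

1742 kWh

0.2185/0.03475 = 6.2878
R_total = 0.11 + 0.1439 + 6.2878 + 0.5467 + 0.033 = 7.1214 m²·K/W
Q = 139.2 × 31.76 / 7.1214 = 620.81 W
E = 620.81 W × 2806 h / 1000 = 1742 kWh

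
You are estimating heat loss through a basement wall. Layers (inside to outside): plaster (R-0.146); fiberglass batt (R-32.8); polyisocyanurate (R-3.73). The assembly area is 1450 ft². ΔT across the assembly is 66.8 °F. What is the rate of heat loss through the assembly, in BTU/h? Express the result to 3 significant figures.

R_total = 0.146 + 32.8 + 3.73 = 36.68 ft²·°F·h/BTU
Q = A·ΔT/R = 1450 × 66.8 / 36.68 = 2641 BTU/h

2640 BTU/h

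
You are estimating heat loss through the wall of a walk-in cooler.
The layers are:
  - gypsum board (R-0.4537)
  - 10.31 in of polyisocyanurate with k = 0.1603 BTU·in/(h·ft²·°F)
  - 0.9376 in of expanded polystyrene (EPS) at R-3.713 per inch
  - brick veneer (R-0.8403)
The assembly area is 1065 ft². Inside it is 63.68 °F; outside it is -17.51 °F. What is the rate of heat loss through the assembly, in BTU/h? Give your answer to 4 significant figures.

10.31/0.1603 = 64.317
0.9376 × 3.713 = 3.4813
R_total = 0.4537 + 64.317 + 3.4813 + 0.8403 = 69.092 ft²·°F·h/BTU
Q = A·ΔT/R = 1065 × (63.68 − (-17.51)) / 69.092 = 1251.5 BTU/h

1251 BTU/h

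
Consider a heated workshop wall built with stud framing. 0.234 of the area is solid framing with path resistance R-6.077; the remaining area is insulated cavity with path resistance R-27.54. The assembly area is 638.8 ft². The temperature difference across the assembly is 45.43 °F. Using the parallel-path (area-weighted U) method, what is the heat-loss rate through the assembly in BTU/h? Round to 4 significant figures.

1925 BTU/h

U_eff = 0.766/27.54 + 0.234/6.077 = 0.027814 + 0.038506 = 0.06632
R_eff = 1/U_eff = 15.078 ft²·°F·h/BTU
Q = 638.8 × 45.43 / 15.078 = 1924.6 BTU/h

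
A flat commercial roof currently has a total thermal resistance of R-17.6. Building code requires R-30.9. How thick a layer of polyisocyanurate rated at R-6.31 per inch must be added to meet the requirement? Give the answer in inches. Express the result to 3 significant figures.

ΔR = 30.9 − 17.6 = 13.3 ft²·°F·h/BTU
L = ΔR / (R/in) = 13.3/6.31 = 2.108 in

2.11 in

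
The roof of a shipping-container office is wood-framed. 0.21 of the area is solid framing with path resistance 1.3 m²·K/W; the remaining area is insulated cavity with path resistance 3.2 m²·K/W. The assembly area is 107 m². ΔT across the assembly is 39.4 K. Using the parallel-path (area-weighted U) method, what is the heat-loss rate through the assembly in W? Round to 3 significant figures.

U_eff = 0.79/3.2 + 0.21/1.3 = 0.2469 + 0.1615 = 0.4084
R_eff = 1/U_eff = 2.448 m²·K/W
Q = 107 × 39.4 / 2.448 = 1722 W

1720 W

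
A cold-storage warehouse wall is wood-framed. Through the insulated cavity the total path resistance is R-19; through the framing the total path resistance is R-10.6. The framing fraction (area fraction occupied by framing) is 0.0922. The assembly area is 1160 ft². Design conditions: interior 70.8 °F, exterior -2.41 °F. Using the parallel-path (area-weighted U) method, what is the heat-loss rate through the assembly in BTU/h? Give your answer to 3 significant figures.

U_eff = 0.9078/19 + 0.0922/10.6 = 0.04778 + 0.008698 = 0.05648
R_eff = 1/U_eff = 17.71 ft²·°F·h/BTU
Q = 1160 × (70.8 − (-2.41)) / 17.71 = 4796 BTU/h

4800 BTU/h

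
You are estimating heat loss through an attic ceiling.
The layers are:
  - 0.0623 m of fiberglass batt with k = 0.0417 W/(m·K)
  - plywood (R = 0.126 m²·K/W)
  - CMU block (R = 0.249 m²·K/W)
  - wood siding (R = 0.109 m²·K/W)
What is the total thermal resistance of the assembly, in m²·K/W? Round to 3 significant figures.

0.0623/0.0417 = 1.494
R_total = 1.494 + 0.126 + 0.249 + 0.109 = 1.978 m²·K/W

1.98 m²·K/W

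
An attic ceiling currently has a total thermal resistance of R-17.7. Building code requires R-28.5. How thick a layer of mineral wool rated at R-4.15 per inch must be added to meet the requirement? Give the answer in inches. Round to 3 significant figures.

ΔR = 28.5 − 17.7 = 10.8 ft²·°F·h/BTU
L = ΔR / (R/in) = 10.8/4.15 = 2.602 in

2.60 in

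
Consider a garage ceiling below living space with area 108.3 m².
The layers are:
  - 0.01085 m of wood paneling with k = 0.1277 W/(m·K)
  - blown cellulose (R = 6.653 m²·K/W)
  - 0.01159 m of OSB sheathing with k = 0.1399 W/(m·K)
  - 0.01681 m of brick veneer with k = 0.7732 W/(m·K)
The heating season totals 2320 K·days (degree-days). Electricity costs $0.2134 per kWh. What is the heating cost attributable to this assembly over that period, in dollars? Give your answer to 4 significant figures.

188.1 dollars

0.01085/0.1277 = 0.084965
0.01159/0.1399 = 0.082845
0.01681/0.7732 = 0.021741
R_total = 0.084965 + 6.653 + 0.082845 + 0.021741 = 6.8426 m²·K/W
E = A × HDD × 24 / R / 1000 = 108.3 × 2320 × 24 / 6.8426 / 1000 = 881.27 kWh
Cost = 881.27 × 0.2134 = $188.06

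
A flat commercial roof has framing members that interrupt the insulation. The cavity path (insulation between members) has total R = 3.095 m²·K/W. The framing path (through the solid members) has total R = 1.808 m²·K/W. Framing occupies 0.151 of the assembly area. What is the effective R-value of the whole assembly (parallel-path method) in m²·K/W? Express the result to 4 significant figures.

2.795 m²·K/W

U_eff = 0.849/3.095 + 0.151/1.808 = 0.27431 + 0.083518 = 0.35783
R_eff = 1/U_eff = 2.7946 m²·K/W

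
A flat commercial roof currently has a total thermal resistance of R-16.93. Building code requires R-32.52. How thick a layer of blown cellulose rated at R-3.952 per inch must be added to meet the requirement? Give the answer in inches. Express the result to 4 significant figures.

3.945 in

ΔR = 32.52 − 16.93 = 15.59 ft²·°F·h/BTU
L = ΔR / (R/in) = 15.59/3.952 = 3.9448 in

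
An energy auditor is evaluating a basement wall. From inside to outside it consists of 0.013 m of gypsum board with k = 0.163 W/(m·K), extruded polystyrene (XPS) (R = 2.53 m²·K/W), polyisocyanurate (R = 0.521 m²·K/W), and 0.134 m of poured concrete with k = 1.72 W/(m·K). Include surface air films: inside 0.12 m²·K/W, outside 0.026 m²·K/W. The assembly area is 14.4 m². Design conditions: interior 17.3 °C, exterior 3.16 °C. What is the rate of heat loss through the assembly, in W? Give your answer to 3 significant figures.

60.7 W

0.013/0.163 = 0.07975
0.134/1.72 = 0.07791
R_total = 0.12 + 0.07975 + 2.53 + 0.521 + 0.07791 + 0.026 = 3.355 m²·K/W
Q = A·ΔT/R = 14.4 × (17.3 − 3.16) / 3.355 = 60.7 W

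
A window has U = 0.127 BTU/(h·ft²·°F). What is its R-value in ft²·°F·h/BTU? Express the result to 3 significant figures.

7.87 ft²·°F·h/BTU

R = 1/U = 1/0.127 = 7.874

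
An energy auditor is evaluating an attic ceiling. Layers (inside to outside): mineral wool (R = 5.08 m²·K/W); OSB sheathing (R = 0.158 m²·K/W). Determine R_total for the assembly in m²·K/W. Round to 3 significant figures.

R_total = 5.08 + 0.158 = 5.238 m²·K/W

5.24 m²·K/W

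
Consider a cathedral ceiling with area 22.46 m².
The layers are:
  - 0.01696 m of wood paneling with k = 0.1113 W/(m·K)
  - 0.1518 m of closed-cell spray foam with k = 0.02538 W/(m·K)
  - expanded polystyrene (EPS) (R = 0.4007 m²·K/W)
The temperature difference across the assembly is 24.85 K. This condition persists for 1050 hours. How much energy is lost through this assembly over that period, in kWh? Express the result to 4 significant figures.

0.01696/0.1113 = 0.15238
0.1518/0.02538 = 5.9811
R_total = 0.15238 + 5.9811 + 0.4007 = 6.5342 m²·K/W
Q = 22.46 × 24.85 / 6.5342 = 85.417 W
E = 85.417 W × 1050 h / 1000 = 89.688 kWh

89.69 kWh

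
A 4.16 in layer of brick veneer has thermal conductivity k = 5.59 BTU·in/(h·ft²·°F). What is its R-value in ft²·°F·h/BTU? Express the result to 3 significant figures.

R = L/k = 4.16/5.59 = 0.7442 ft²·°F·h/BTU

0.744 ft²·°F·h/BTU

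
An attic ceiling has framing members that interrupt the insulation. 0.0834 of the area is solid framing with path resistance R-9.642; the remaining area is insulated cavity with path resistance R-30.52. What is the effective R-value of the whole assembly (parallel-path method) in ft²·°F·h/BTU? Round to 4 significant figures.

U_eff = 0.9166/30.52 + 0.0834/9.642 = 0.030033 + 0.0086497 = 0.038682
R_eff = 1/U_eff = 25.852 ft²·°F·h/BTU

25.85 ft²·°F·h/BTU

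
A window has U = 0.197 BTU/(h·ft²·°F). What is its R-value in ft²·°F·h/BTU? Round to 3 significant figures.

R = 1/U = 1/0.197 = 5.076

5.08 ft²·°F·h/BTU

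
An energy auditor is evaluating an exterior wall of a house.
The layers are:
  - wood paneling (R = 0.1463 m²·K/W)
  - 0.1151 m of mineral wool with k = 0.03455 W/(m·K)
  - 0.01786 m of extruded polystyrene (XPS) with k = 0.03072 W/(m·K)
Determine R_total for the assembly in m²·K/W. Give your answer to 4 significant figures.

4.059 m²·K/W

0.1151/0.03455 = 3.3314
0.01786/0.03072 = 0.58138
R_total = 0.1463 + 3.3314 + 0.58138 = 4.0591 m²·K/W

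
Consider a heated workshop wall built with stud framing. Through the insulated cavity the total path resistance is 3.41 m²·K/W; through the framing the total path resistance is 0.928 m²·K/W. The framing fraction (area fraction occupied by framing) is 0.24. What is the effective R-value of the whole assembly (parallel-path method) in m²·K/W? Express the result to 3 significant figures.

U_eff = 0.76/3.41 + 0.24/0.928 = 0.2229 + 0.2586 = 0.4815
R_eff = 1/U_eff = 2.077 m²·K/W

2.08 m²·K/W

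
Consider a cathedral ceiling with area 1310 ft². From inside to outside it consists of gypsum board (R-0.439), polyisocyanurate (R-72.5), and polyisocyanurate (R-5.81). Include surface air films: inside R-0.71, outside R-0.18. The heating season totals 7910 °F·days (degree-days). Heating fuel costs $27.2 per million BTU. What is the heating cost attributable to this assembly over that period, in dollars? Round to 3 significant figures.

R_total = 0.71 + 0.439 + 72.5 + 5.81 + 0.18 = 79.64 ft²·°F·h/BTU
E = A × HDD × 24 / R = 1310 × 7910 × 24 / 79.64 = 3123000 BTU
Cost = 3123000/10⁶ × 27.2 = $84.94

84.9 dollars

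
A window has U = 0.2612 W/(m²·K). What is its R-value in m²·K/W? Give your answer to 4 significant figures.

3.828 m²·K/W

R = 1/U = 1/0.2612 = 3.8285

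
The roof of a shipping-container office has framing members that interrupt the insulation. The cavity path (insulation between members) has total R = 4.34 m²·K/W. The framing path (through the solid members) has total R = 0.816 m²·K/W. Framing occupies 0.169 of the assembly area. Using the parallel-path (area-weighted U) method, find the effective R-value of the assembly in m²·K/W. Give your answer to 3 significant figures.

U_eff = 0.831/4.34 + 0.169/0.816 = 0.1915 + 0.2071 = 0.3986
R_eff = 1/U_eff = 2.509 m²·K/W

2.51 m²·K/W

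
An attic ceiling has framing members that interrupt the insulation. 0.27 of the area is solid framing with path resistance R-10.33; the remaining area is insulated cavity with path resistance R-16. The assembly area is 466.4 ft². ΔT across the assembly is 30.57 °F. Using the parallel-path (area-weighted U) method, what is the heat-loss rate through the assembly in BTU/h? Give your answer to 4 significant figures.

1023 BTU/h

U_eff = 0.73/16 + 0.27/10.33 = 0.045625 + 0.026137 = 0.071762
R_eff = 1/U_eff = 13.935 ft²·°F·h/BTU
Q = 466.4 × 30.57 / 13.935 = 1023.2 BTU/h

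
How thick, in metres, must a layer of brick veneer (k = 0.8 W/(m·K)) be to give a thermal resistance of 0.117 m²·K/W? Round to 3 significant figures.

0.0936 m

L = R·k = 0.117 × 0.8 = 0.0936 m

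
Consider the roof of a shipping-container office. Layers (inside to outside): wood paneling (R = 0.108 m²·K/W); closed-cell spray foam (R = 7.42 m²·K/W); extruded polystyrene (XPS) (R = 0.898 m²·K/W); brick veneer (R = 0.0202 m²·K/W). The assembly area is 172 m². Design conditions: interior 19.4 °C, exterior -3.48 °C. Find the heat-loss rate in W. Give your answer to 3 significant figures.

466 W

R_total = 0.108 + 7.42 + 0.898 + 0.0202 = 8.446 m²·K/W
Q = A·ΔT/R = 172 × (19.4 − (-3.48)) / 8.446 = 465.9 W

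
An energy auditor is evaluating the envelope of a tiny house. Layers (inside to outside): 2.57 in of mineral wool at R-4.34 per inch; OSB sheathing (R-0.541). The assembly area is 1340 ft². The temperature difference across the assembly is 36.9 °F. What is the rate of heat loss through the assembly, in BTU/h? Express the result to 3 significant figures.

2.57 × 4.34 = 11.15
R_total = 11.15 + 0.541 = 11.69 ft²·°F·h/BTU
Q = A·ΔT/R = 1340 × 36.9 / 11.69 = 4228 BTU/h

4230 BTU/h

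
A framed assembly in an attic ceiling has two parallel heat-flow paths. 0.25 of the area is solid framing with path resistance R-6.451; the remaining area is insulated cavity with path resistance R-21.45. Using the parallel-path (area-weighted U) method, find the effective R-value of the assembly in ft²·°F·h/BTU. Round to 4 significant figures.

13.57 ft²·°F·h/BTU

U_eff = 0.75/21.45 + 0.25/6.451 = 0.034965 + 0.038754 = 0.073719
R_eff = 1/U_eff = 13.565 ft²·°F·h/BTU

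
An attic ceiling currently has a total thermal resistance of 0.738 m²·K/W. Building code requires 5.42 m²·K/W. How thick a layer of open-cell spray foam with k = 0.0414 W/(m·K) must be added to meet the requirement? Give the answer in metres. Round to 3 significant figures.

0.194 m

ΔR = 5.42 − 0.738 = 4.682 m²·K/W
L = ΔR × k = 4.682 × 0.0414 = 0.1938 m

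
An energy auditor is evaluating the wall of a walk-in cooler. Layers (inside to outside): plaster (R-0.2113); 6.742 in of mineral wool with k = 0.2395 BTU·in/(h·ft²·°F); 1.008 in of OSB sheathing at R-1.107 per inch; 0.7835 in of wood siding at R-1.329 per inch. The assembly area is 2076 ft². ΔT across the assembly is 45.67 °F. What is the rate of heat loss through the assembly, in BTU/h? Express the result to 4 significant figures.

6.742/0.2395 = 28.15
1.008 × 1.107 = 1.1159
0.7835 × 1.329 = 1.0413
R_total = 0.2113 + 28.15 + 1.1159 + 1.0413 = 30.519 ft²·°F·h/BTU
Q = A·ΔT/R = 2076 × 45.67 / 30.519 = 3106.6 BTU/h

3107 BTU/h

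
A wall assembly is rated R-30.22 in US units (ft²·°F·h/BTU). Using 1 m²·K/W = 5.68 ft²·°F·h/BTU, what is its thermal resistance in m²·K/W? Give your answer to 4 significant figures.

R_SI = 30.22/5.68 = 5.3204

5.320 m²·K/W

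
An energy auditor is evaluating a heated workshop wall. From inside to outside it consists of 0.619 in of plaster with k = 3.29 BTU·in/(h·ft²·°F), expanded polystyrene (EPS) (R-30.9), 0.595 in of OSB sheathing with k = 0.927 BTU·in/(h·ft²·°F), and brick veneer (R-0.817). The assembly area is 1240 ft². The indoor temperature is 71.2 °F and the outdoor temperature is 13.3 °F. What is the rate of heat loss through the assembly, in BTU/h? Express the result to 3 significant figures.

2210 BTU/h

0.619/3.29 = 0.1881
0.595/0.927 = 0.6419
R_total = 0.1881 + 30.9 + 0.6419 + 0.817 = 32.55 ft²·°F·h/BTU
Q = A·ΔT/R = 1240 × (71.2 − 13.3) / 32.55 = 2206 BTU/h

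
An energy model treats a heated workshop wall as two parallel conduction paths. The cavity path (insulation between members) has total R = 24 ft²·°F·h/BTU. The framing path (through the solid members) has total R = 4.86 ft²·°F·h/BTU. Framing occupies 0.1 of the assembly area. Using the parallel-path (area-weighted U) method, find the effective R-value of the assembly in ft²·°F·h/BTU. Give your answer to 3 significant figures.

U_eff = 0.9/24 + 0.1/4.86 = 0.0375 + 0.02058 = 0.05808
R_eff = 1/U_eff = 17.22 ft²·°F·h/BTU

17.2 ft²·°F·h/BTU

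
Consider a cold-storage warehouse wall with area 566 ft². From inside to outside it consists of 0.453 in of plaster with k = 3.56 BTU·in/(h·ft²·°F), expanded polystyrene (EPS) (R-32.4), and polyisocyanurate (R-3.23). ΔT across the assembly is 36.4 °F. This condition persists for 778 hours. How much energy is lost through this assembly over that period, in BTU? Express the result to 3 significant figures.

448000 BTU

0.453/3.56 = 0.1272
R_total = 0.1272 + 32.4 + 3.23 = 35.76 ft²·°F·h/BTU
Q = 566 × 36.4 / 35.76 = 576.2 BTU/h
E = 576.2 × 778 = 448300 BTU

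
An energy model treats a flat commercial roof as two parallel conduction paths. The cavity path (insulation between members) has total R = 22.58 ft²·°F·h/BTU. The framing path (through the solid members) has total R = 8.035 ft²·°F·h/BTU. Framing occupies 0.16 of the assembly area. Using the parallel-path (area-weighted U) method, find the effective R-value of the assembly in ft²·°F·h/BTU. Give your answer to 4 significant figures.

U_eff = 0.84/22.58 + 0.16/8.035 = 0.037201 + 0.019913 = 0.057114
R_eff = 1/U_eff = 17.509 ft²·°F·h/BTU

17.51 ft²·°F·h/BTU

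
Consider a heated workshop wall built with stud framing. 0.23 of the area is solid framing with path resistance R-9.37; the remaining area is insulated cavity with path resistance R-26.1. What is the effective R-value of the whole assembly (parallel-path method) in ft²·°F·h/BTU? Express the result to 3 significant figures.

U_eff = 0.77/26.1 + 0.23/9.37 = 0.0295 + 0.02455 = 0.05405
R_eff = 1/U_eff = 18.5 ft²·°F·h/BTU

18.5 ft²·°F·h/BTU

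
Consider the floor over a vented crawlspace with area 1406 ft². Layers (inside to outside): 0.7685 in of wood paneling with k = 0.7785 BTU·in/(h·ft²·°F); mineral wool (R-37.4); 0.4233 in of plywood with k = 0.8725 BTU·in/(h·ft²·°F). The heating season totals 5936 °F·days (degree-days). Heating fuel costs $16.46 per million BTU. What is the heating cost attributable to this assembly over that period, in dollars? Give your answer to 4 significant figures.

84.82 dollars

0.7685/0.7785 = 0.98715
0.4233/0.8725 = 0.48516
R_total = 0.98715 + 37.4 + 0.48516 = 38.872 ft²·°F·h/BTU
E = A × HDD × 24 / R = 1406 × 5936 × 24 / 38.872 = 5152900 BTU
Cost = 5152900/10⁶ × 16.46 = $84.816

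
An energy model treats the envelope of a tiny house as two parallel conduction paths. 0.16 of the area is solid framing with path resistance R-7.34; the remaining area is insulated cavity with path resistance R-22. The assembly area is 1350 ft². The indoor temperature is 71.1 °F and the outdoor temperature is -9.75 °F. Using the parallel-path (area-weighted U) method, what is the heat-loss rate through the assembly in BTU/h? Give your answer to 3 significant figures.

6550 BTU/h

U_eff = 0.84/22 + 0.16/7.34 = 0.03818 + 0.0218 = 0.05998
R_eff = 1/U_eff = 16.67 ft²·°F·h/BTU
Q = 1350 × (71.1 − (-9.75)) / 16.67 = 6547 BTU/h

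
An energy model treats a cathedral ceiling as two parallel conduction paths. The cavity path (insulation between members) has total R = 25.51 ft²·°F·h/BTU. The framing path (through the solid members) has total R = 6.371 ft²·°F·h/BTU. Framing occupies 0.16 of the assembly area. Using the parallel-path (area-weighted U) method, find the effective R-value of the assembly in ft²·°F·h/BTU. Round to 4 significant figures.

U_eff = 0.84/25.51 + 0.16/6.371 = 0.032928 + 0.025114 = 0.058042
R_eff = 1/U_eff = 17.229 ft²·°F·h/BTU

17.23 ft²·°F·h/BTU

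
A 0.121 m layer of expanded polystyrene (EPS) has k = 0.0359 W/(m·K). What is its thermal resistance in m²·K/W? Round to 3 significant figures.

3.37 m²·K/W

R = L/k = 0.121/0.0359 = 3.37 m²·K/W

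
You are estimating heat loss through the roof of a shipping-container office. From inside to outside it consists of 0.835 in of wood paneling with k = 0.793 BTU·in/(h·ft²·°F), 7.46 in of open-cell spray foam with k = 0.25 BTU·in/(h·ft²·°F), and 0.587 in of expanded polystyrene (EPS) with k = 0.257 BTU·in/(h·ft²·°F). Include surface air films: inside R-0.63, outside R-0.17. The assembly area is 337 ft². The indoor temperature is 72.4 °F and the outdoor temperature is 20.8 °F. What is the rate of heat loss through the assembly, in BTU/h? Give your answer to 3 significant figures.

0.835/0.793 = 1.053
7.46/0.25 = 29.84
0.587/0.257 = 2.284
R_total = 0.63 + 1.053 + 29.84 + 2.284 + 0.17 = 33.98 ft²·°F·h/BTU
Q = A·ΔT/R = 337 × (72.4 − 20.8) / 33.98 = 511.8 BTU/h

512 BTU/h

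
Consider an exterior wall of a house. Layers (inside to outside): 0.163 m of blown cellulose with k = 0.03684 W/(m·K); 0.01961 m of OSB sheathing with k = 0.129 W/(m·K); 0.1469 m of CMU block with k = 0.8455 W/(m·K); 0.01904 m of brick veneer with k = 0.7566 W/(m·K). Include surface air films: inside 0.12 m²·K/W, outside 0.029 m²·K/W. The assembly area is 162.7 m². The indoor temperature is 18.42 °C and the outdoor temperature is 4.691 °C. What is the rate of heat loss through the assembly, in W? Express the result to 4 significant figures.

0.163/0.03684 = 4.4245
0.01961/0.129 = 0.15202
0.1469/0.8455 = 0.17374
0.01904/0.7566 = 0.025165
R_total = 0.12 + 4.4245 + 0.15202 + 0.17374 + 0.025165 + 0.029 = 4.9245 m²·K/W
Q = A·ΔT/R = 162.7 × (18.42 − 4.691) / 4.9245 = 453.59 W

453.6 W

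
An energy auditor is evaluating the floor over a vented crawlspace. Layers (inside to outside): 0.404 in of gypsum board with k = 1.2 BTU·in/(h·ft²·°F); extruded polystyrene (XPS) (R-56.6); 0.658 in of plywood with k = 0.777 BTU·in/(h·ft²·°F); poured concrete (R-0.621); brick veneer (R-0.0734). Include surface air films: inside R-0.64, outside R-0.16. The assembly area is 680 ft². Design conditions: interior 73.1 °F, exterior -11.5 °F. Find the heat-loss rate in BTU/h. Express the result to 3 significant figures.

970 BTU/h

0.404/1.2 = 0.3367
0.658/0.777 = 0.8468
R_total = 0.64 + 0.3367 + 56.6 + 0.8468 + 0.621 + 0.0734 + 0.16 = 59.28 ft²·°F·h/BTU
Q = A·ΔT/R = 680 × (73.1 − (-11.5)) / 59.28 = 970.5 BTU/h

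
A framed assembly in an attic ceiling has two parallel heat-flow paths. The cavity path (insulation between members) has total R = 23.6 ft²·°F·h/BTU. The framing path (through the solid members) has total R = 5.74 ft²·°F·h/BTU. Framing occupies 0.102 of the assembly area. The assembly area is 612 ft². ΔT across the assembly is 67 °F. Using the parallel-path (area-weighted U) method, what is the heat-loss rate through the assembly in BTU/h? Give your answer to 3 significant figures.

2290 BTU/h

U_eff = 0.898/23.6 + 0.102/5.74 = 0.03805 + 0.01777 = 0.05582
R_eff = 1/U_eff = 17.91 ft²·°F·h/BTU
Q = 612 × 67 / 17.91 = 2289 BTU/h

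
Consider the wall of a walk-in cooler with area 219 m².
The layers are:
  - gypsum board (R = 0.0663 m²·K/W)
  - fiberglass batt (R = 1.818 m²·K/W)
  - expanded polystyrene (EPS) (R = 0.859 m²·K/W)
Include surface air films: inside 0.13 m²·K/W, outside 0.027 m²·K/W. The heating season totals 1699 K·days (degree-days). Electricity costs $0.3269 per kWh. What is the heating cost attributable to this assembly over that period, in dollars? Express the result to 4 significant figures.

R_total = 0.13 + 0.0663 + 1.818 + 0.859 + 0.027 = 2.9003 m²·K/W
E = A × HDD × 24 / R / 1000 = 219 × 1699 × 24 / 2.9003 / 1000 = 3079 kWh
Cost = 3079 × 0.3269 = $1006.5

1007 dollars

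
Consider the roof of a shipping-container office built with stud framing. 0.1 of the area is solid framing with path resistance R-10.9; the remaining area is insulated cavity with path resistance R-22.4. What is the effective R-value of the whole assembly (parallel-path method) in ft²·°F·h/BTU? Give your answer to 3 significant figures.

20.3 ft²·°F·h/BTU

U_eff = 0.9/22.4 + 0.1/10.9 = 0.04018 + 0.009174 = 0.04935
R_eff = 1/U_eff = 20.26 ft²·°F·h/BTU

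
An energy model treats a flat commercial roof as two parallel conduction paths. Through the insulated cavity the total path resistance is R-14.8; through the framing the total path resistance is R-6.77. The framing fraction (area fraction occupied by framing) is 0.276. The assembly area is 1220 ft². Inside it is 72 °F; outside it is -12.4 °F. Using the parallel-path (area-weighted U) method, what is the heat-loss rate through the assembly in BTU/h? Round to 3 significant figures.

9230 BTU/h

U_eff = 0.724/14.8 + 0.276/6.77 = 0.04892 + 0.04077 = 0.08969
R_eff = 1/U_eff = 11.15 ft²·°F·h/BTU
Q = 1220 × (72 − (-12.4)) / 11.15 = 9235 BTU/h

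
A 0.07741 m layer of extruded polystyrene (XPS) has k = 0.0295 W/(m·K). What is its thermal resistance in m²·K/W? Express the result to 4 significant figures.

2.624 m²·K/W

R = L/k = 0.07741/0.0295 = 2.6241 m²·K/W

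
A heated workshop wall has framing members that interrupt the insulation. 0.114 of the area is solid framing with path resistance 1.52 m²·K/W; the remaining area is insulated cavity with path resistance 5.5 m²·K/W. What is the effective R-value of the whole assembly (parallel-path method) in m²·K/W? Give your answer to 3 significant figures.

U_eff = 0.886/5.5 + 0.114/1.52 = 0.1611 + 0.075 = 0.2361
R_eff = 1/U_eff = 4.236 m²·K/W

4.24 m²·K/W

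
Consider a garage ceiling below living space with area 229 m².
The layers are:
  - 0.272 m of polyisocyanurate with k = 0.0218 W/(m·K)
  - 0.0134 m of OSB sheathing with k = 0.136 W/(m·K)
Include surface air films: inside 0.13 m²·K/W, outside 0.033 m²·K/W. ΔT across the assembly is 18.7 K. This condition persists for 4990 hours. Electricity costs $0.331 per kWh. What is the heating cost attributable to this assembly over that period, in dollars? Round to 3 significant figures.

0.272/0.0218 = 12.48
0.0134/0.136 = 0.09853
R_total = 0.13 + 12.48 + 0.09853 + 0.033 = 12.74 m²·K/W
Q = 229 × 18.7 / 12.74 = 336.2 W
E = 336.2 W × 4990 h / 1000 = 1677 kWh
Cost = 1677 × 0.331 = $555.2

555 dollars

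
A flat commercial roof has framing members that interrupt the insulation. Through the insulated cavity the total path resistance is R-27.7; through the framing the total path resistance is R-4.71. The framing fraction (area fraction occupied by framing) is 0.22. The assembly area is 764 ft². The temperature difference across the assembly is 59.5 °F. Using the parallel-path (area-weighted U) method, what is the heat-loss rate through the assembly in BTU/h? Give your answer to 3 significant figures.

U_eff = 0.78/27.7 + 0.22/4.71 = 0.02816 + 0.04671 = 0.07487
R_eff = 1/U_eff = 13.36 ft²·°F·h/BTU
Q = 764 × 59.5 / 13.36 = 3403 BTU/h

3400 BTU/h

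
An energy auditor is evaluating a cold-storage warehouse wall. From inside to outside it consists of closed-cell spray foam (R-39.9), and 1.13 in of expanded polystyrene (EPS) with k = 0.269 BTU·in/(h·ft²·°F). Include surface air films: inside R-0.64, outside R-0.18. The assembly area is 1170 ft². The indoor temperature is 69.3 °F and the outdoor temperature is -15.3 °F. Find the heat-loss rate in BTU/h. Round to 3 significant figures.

1.13/0.269 = 4.201
R_total = 0.64 + 39.9 + 4.201 + 0.18 = 44.92 ft²·°F·h/BTU
Q = A·ΔT/R = 1170 × (69.3 − (-15.3)) / 44.92 = 2203 BTU/h

2200 BTU/h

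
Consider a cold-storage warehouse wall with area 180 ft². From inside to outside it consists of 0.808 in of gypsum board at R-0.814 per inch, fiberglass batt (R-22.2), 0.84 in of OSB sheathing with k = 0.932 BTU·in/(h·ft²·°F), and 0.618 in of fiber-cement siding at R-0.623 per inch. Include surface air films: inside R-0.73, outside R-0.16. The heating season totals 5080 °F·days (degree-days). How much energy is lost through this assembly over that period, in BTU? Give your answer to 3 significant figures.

0.808 × 0.814 = 0.6577
0.84/0.932 = 0.9013
0.618 × 0.623 = 0.385
R_total = 0.73 + 0.6577 + 22.2 + 0.9013 + 0.385 + 0.16 = 25.03 ft²·°F·h/BTU
E = A × HDD × 24 / R = 180 × 5080 × 24 / 25.03 = 876600 BTU

877000 BTU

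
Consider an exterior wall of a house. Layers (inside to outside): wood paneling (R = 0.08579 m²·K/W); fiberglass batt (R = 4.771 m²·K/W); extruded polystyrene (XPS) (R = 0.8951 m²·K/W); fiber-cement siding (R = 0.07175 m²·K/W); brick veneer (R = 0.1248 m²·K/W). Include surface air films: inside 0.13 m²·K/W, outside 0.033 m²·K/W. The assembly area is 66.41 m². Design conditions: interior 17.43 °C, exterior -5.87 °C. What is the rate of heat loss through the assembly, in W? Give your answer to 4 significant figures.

R_total = 0.13 + 0.08579 + 4.771 + 0.8951 + 0.07175 + 0.1248 + 0.033 = 6.1114 m²·K/W
Q = A·ΔT/R = 66.41 × (17.43 − (-5.87)) / 6.1114 = 253.19 W

253.2 W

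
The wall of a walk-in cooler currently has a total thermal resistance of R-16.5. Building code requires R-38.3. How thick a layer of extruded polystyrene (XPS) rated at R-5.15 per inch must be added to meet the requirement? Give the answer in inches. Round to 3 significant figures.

4.23 in

ΔR = 38.3 − 16.5 = 21.8 ft²·°F·h/BTU
L = ΔR / (R/in) = 21.8/5.15 = 4.233 in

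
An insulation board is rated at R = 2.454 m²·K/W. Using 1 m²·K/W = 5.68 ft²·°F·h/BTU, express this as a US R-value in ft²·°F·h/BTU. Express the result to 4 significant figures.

R_US = 2.454 × 5.68 = 13.939

13.94 ft²·°F·h/BTU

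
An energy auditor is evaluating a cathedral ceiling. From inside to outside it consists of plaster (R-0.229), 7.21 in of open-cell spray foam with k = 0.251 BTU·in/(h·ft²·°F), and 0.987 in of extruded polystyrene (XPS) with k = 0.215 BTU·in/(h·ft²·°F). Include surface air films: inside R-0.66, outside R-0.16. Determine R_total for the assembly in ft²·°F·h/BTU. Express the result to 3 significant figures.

7.21/0.251 = 28.73
0.987/0.215 = 4.591
R_total = 0.66 + 0.229 + 28.73 + 4.591 + 0.16 = 34.36 ft²·°F·h/BTU

34.4 ft²·°F·h/BTU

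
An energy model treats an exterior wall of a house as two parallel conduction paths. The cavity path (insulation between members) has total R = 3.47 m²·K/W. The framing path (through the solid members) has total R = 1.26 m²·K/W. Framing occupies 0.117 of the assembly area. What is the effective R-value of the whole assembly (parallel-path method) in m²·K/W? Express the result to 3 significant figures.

U_eff = 0.883/3.47 + 0.117/1.26 = 0.2545 + 0.09286 = 0.3473
R_eff = 1/U_eff = 2.879 m²·K/W

2.88 m²·K/W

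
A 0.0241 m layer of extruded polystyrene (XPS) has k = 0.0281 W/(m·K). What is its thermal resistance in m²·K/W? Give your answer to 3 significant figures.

R = L/k = 0.0241/0.0281 = 0.8577 m²·K/W

0.858 m²·K/W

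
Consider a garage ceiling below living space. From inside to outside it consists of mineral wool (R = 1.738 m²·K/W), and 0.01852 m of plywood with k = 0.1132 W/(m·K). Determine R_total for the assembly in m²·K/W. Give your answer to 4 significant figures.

1.902 m²·K/W

0.01852/0.1132 = 0.1636
R_total = 1.738 + 0.1636 = 1.9016 m²·K/W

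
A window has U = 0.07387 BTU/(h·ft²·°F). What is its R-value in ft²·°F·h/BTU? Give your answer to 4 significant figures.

13.54 ft²·°F·h/BTU

R = 1/U = 1/0.07387 = 13.537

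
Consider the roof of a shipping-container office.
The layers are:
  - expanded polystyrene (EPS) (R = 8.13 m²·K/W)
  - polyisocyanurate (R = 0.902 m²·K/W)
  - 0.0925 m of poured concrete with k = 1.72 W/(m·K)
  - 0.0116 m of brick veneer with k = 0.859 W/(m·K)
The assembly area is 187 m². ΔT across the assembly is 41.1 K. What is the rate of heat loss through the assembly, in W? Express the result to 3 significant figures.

0.0925/1.72 = 0.05378
0.0116/0.859 = 0.0135
R_total = 8.13 + 0.902 + 0.05378 + 0.0135 = 9.099 m²·K/W
Q = A·ΔT/R = 187 × 41.1 / 9.099 = 844.6 W

845 W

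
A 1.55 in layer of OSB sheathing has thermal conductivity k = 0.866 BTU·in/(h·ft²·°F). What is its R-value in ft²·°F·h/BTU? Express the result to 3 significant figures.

R = L/k = 1.55/0.866 = 1.79 ft²·°F·h/BTU

1.79 ft²·°F·h/BTU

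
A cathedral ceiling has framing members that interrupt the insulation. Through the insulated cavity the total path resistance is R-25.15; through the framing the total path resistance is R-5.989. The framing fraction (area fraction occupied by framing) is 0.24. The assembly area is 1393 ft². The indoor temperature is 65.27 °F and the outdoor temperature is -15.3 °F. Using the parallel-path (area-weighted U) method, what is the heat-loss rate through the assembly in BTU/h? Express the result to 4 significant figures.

U_eff = 0.76/25.15 + 0.24/5.989 = 0.030219 + 0.040073 = 0.070292
R_eff = 1/U_eff = 14.226 ft²·°F·h/BTU
Q = 1393 × (65.27 − (-15.3)) / 14.226 = 7889.2 BTU/h

7889 BTU/h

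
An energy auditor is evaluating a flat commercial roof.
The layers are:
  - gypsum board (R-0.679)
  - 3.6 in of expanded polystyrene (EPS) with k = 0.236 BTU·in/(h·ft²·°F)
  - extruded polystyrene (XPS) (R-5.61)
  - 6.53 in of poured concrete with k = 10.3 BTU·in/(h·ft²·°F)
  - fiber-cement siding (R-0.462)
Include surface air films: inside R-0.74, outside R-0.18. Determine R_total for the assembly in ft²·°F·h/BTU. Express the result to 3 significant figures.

23.6 ft²·°F·h/BTU

3.6/0.236 = 15.25
6.53/10.3 = 0.634
R_total = 0.74 + 0.679 + 15.25 + 5.61 + 0.634 + 0.462 + 0.18 = 23.56 ft²·°F·h/BTU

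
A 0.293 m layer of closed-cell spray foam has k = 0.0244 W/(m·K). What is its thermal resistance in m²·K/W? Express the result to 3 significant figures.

12.0 m²·K/W

R = L/k = 0.293/0.0244 = 12.01 m²·K/W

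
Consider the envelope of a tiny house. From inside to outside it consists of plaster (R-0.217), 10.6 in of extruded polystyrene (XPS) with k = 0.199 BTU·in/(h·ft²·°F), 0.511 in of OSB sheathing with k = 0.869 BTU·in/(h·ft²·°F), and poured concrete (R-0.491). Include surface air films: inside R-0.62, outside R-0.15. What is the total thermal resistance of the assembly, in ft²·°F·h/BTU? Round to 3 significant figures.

55.3 ft²·°F·h/BTU

10.6/0.199 = 53.27
0.511/0.869 = 0.588
R_total = 0.62 + 0.217 + 53.27 + 0.588 + 0.491 + 0.15 = 55.33 ft²·°F·h/BTU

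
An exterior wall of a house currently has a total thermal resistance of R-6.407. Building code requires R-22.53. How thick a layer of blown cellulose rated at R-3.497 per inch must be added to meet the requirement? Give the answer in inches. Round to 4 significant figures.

ΔR = 22.53 − 6.407 = 16.123 ft²·°F·h/BTU
L = ΔR / (R/in) = 16.123/3.497 = 4.6105 in

4.611 in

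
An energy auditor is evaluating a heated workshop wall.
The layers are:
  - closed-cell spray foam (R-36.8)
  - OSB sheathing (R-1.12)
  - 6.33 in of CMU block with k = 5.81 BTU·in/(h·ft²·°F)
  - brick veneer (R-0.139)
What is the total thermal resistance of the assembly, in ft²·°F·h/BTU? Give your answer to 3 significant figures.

39.1 ft²·°F·h/BTU

6.33/5.81 = 1.09
R_total = 36.8 + 1.12 + 1.09 + 0.139 = 39.15 ft²·°F·h/BTU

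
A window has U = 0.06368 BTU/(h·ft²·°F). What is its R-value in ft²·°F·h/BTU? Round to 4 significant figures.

R = 1/U = 1/0.06368 = 15.704

15.70 ft²·°F·h/BTU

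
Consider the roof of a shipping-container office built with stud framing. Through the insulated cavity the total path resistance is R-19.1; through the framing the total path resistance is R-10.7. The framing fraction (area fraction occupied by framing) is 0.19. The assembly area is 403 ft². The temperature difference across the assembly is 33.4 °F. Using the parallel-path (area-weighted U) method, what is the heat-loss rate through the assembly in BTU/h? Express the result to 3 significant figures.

810 BTU/h

U_eff = 0.81/19.1 + 0.19/10.7 = 0.04241 + 0.01776 = 0.06017
R_eff = 1/U_eff = 16.62 ft²·°F·h/BTU
Q = 403 × 33.4 / 16.62 = 809.8 BTU/h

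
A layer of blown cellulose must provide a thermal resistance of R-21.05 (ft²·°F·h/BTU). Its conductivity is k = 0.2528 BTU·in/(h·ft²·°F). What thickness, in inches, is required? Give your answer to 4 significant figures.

L = R × k = 21.05 × 0.2528 = 5.3214 in

5.321 in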